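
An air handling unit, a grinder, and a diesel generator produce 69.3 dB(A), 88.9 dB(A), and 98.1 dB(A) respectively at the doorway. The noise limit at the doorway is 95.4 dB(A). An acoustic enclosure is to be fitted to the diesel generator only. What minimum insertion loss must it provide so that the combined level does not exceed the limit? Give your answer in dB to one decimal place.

3.8 dB

Everything except the diesel generator sums to 10^(69.3/10) + 10^(88.9/10) = 7.848e+08 in linear terms, 88.95 dB(A).
The limit corresponds to 10^(95.4/10) = 3.467e+09; subtracting the fixed part leaves 2.683e+09 for the diesel generator, i.e. 94.29 dB(A).
So the diesel generator must be reduced from 98.1 to 94.29 dB(A): IL = 3.81 dB.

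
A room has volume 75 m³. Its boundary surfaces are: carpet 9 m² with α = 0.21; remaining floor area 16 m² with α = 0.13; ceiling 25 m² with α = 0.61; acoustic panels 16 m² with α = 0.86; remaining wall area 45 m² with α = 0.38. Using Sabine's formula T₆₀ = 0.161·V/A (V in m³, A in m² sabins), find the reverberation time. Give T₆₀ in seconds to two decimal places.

0.24 s

Total absorption A = 9·0.21 + 16·0.13 + 25·0.61 + 16·0.86 + 45·0.38 = 50.08 m² sabins.
T₆₀ = 0.161·V/A = 0.161·75/50.08 = 0.241 s.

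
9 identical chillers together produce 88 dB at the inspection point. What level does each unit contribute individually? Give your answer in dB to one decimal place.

78.5 dB

For N identical incoherent sources L_total = L₁ + 10·log₁₀ N, so L₁ = 88 − 10·log₁₀(9) = 88 − 9.542.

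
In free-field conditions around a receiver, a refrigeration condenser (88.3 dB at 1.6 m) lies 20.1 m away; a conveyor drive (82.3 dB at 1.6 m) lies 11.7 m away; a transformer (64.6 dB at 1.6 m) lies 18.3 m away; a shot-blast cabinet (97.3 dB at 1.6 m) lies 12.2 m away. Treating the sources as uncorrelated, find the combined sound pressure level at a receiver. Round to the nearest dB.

Apply inverse-square spreading to bring every level to the receiver, then sum 10^(L/10).
refrigeration condenser: 88.3 − 20·log₁₀(20.1/1.6) = 88.3 − 21.98 = 66.32 dB.
conveyor drive: 82.3 − 20·log₁₀(11.7/1.6) = 82.3 − 17.28 = 65.02 dB.
transformer: 64.6 − 20·log₁₀(18.3/1.6) = 64.6 − 21.17 = 43.43 dB.
shot-blast cabinet: 97.3 − 20·log₁₀(12.2/1.6) = 97.3 − 17.64 = 79.66 dB.
Σ 10^(L/10) = 9.985e+07 → L_total = 10·log₁₀(9.985e+07) = 79.99 dB.

80 dB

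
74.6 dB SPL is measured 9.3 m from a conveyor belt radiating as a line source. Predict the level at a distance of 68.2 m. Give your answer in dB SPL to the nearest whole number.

For a line source, L₂ = L₁ − 10·log₁₀(r₂/r₁).
L₂ = 74.6 − 10·log₁₀(68.2/9.3) = 74.6 − 8.653 = 65.95 dB SPL.

66 dB SPL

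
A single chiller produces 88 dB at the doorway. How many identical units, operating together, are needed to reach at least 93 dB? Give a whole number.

The shortfall is 93 − 88 = 5.0 dB, and N units add 10·log₁₀ N, so need 10·log₁₀ N ≥ 5.0.
N ≥ 10^(5.0/10) = 3.162, so N = 4.

4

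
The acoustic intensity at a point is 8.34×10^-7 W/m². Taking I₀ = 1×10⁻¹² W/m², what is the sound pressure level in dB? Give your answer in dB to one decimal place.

59.2 dB

I/I₀ = 8.34×10^-7/10⁻¹² = 8.34×10^5, and L = 10·log₁₀(I/I₀).
L = 10·(0.9212 + 5) = 59.21 dB.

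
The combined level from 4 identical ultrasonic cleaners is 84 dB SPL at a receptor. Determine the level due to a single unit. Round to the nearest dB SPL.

Dividing the total intensity by 4 lowers the level by 10·log₁₀ 4 = 6.021 dB: L₁ = 84 − 6.021.

78 dB SPL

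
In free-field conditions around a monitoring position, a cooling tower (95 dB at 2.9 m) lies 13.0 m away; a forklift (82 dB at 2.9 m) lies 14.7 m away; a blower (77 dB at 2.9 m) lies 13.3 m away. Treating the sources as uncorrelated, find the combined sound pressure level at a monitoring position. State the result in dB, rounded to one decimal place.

Propagate each source to the receiver with L = L_ref − 20·log₁₀(r/r_ref), then add intensities.
cooling tower: 95 − 20·log₁₀(13.0/2.9) = 95 − 13.03 = 81.97 dB.
forklift: 82 − 20·log₁₀(14.7/2.9) = 82 − 14.10 = 67.90 dB.
blower: 77 − 20·log₁₀(13.3/2.9) = 77 − 13.23 = 63.77 dB.
Σ 10^(L/10) = 1.659e+08 → L_total = 10·log₁₀(1.659e+08) = 82.20 dB.

82.2 dB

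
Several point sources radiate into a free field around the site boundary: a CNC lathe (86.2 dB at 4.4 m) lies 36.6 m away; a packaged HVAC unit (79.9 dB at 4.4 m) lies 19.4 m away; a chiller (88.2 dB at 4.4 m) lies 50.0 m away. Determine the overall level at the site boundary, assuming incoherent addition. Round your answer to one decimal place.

72.1 dB

Apply inverse-square spreading to bring every level to the receiver, then sum 10^(L/10).
CNC lathe: 86.2 − 20·log₁₀(36.6/4.4) = 86.2 − 18.40 = 67.80 dB.
packaged HVAC unit: 79.9 − 20·log₁₀(19.4/4.4) = 79.9 − 12.89 = 67.01 dB.
chiller: 88.2 − 20·log₁₀(50.0/4.4) = 88.2 − 21.11 = 67.09 dB.
Σ 10^(L/10) = 1.617e+07 → L_total = 10·log₁₀(1.617e+07) = 72.09 dB.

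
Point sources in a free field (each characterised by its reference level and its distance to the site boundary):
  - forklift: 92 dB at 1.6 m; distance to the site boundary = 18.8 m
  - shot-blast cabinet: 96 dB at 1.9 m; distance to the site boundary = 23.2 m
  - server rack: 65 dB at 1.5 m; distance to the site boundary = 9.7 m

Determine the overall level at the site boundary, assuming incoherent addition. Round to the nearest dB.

Apply inverse-square spreading to bring every level to the receiver, then sum 10^(L/10).
forklift: 92 − 20·log₁₀(18.8/1.6) = 92 − 21.40 = 70.60 dB.
shot-blast cabinet: 96 − 20·log₁₀(23.2/1.9) = 96 − 21.73 = 74.27 dB.
server rack: 65 − 20·log₁₀(9.7/1.5) = 65 − 16.21 = 48.79 dB.
Σ 10^(L/10) = 3.826e+07 → L_total = 10·log₁₀(3.826e+07) = 75.83 dB.

76 dB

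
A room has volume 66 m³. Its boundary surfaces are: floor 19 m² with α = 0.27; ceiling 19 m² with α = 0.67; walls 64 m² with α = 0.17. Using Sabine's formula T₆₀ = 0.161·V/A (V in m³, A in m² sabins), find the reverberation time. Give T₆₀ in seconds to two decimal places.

0.37 s

A = Σ Sᵢαᵢ = 19·0.27 + 19·0.67 + 64·0.17 = 28.74 m².
T₆₀ = 0.161·V/A = 0.161·66/28.74 = 0.370 s.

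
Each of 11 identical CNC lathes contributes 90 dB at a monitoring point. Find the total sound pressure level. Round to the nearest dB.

N identical incoherent sources raise the level by 10·log₁₀ N.
L_total = 90 + 10·log₁₀(11) = 90 + 10.414 = 100.41 dB.

100 dB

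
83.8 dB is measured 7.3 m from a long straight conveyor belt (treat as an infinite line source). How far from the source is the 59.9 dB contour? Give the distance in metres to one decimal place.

1791.9 m

The 23.9 dB drop corresponds to a distance ratio of 10^(23.9/10) for a line source.
r₂ = 7.3·10^((83.8−59.9)/10) = 7.3·10^(23.9/10) = 1791.94 m.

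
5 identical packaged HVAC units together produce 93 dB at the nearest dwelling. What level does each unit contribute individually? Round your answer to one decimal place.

86.0 dB

5 equal contributions raise the level by 10·log₁₀ 5 = 6.990 dB, so each unit alone gives 93 − 6.990.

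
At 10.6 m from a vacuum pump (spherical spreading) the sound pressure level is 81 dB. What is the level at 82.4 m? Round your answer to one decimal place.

63.2 dB

For a point source, L₂ = L₁ − 20·log₁₀(r₂/r₁).
L₂ = 81 − 20·log₁₀(82.4/10.6) = 81 − 17.812 = 63.19 dB.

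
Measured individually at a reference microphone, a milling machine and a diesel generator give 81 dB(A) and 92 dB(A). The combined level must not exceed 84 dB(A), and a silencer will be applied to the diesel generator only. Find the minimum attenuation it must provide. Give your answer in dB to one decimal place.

The untreated sources together contribute 10^(81/10) = 1.259e+08, i.e. 81.00 dB(A).
To meet 84 dB(A) overall, the treated diesel generator may contribute at most 10^(84/10) − 1.259e+08 = 1.253e+08, i.e. 80.98 dB(A).
So the diesel generator must be reduced from 92 to 80.98 dB(A): IL = 11.02 dB.

11.0 dB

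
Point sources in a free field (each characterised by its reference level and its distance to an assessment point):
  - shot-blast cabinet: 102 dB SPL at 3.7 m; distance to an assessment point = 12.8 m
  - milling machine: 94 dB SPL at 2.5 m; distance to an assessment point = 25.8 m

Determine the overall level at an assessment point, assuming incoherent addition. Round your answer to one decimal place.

91.3 dB SPL

Apply inverse-square spreading to bring every level to the receiver, then sum 10^(L/10).
shot-blast cabinet: 102 − 20·log₁₀(12.8/3.7) = 102 − 10.78 = 91.22 dB SPL.
milling machine: 94 − 20·log₁₀(25.8/2.5) = 94 − 20.27 = 73.73 dB SPL.
Σ 10^(L/10) = 1.348e+09 → L_total = 10·log₁₀(1.348e+09) = 91.30 dB SPL.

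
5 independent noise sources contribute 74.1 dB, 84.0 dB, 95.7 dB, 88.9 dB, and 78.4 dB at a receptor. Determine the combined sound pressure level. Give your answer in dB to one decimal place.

Incoherent sources combine by intensity addition: L_total = 10·log₁₀(Σ 10^(L_i/10)).
Σ 10^(L/10) = 10^(74.1/10) + 10^(84.0/10) + 10^(95.7/10) + 10^(88.9/10) + 10^(78.4/10) = 4.838e+09.
L_total = 10·log₁₀(4.838e+09) = 96.85 dB.

96.8 dB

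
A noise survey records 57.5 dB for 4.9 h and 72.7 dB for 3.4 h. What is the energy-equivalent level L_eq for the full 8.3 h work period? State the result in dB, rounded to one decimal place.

L_eq = 10·log₁₀[(1/T)·Σ tᵢ·10^(Lᵢ/10)] with T = 8.3 h.
Σ tᵢ·10^(Lᵢ/10) = 4.9·10^(57.5/10) + 3.4·10^(72.7/10) = 6.607e+07.
L_eq = 10·log₁₀(6.607e+07/8.3) = 69.01 dB.

69.0 dB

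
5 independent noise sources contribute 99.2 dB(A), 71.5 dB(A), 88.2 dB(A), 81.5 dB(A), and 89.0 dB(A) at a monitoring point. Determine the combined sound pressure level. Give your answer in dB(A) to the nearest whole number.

100 dB(A)

Incoherent sources combine by intensity addition: L_total = 10·log₁₀(Σ 10^(L_i/10)).
Σ 10^(L/10) = 10^(99.2/10) + 10^(71.5/10) + 10^(88.2/10) + 10^(81.5/10) + 10^(89.0/10) = 9.928e+09.
L_total = 10·log₁₀(9.928e+09) = 99.97 dB(A).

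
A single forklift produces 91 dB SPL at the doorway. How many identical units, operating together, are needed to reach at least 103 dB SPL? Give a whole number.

Need L₁ + 10·log₁₀ N ≥ 103, i.e. log₁₀ N ≥ 1.20.
N ≥ 10^(12.0/10) = 15.849, so N = 16.

16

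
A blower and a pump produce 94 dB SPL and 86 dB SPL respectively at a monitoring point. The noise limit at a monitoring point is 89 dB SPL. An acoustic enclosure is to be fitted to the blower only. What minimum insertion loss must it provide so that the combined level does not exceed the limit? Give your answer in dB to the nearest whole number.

Everything except the blower sums to 10^(86/10) = 3.981e+08 in linear terms, 86.00 dB SPL.
The limit corresponds to 10^(89/10) = 7.943e+08; subtracting the fixed part leaves 3.962e+08 for the blower, i.e. 85.98 dB SPL.
So the blower must be reduced from 94 to 85.98 dB SPL: IL = 8.02 dB.

8 dB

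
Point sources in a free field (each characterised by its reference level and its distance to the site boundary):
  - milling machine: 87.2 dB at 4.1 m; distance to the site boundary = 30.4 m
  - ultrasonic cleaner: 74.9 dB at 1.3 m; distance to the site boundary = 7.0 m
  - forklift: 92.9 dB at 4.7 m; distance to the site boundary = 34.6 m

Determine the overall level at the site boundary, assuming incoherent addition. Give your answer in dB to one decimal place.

76.7 dB

First find each source's level at the receiver (point-source: −20·log₁₀(r/r_ref)), then combine on an intensity basis.
milling machine: 87.2 − 20·log₁₀(30.4/4.1) = 87.2 − 17.40 = 69.80 dB.
ultrasonic cleaner: 74.9 − 20·log₁₀(7.0/1.3) = 74.9 − 14.62 = 60.28 dB.
forklift: 92.9 − 20·log₁₀(34.6/4.7) = 92.9 − 17.34 = 75.56 dB.
Σ 10^(L/10) = 4.659e+07 → L_total = 10·log₁₀(4.659e+07) = 76.68 dB.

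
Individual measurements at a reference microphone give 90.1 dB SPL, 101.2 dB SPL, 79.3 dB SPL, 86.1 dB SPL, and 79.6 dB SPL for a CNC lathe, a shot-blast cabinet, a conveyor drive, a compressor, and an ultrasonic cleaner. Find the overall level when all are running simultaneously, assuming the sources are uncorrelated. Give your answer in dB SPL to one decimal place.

For uncorrelated sources the intensities add, so convert each level to linear form, sum, and take 10·log₁₀ of the total.
Σ 10^(L/10) = 10^(90.1/10) + 10^(101.2/10) + 10^(79.3/10) + 10^(86.1/10) + 10^(79.6/10) = 1.479e+10.
L_total = 10·log₁₀(1.479e+10) = 101.70 dB SPL.

101.7 dB SPL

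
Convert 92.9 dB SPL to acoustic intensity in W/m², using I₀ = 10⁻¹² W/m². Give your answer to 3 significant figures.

L = 10·log₁₀(I/I₀) ⇒ I = I₀·10^(L/10) = 10⁻¹² × 10^9.29.

0.00195 W/m²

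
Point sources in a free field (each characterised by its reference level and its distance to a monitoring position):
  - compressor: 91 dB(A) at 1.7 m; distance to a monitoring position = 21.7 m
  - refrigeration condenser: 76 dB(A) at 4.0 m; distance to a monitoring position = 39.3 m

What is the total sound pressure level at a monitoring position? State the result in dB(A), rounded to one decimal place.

69.1 dB(A)

First find each source's level at the receiver (point-source: −20·log₁₀(r/r_ref)), then combine on an intensity basis.
compressor: 91 − 20·log₁₀(21.7/1.7) = 91 − 22.12 = 68.88 dB(A).
refrigeration condenser: 76 − 20·log₁₀(39.3/4.0) = 76 − 19.85 = 56.15 dB(A).
Σ 10^(L/10) = 8.139e+06 → L_total = 10·log₁₀(8.139e+06) = 69.11 dB(A).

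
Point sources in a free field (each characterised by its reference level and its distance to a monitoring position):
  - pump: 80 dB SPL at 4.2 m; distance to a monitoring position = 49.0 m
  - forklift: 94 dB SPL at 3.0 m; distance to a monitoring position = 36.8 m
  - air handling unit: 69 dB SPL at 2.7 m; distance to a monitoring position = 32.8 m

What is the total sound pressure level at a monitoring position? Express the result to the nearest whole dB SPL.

First find each source's level at the receiver (point-source: −20·log₁₀(r/r_ref)), then combine on an intensity basis.
pump: 80 − 20·log₁₀(49.0/4.2) = 80 − 21.34 = 58.66 dB SPL.
forklift: 94 − 20·log₁₀(36.8/3.0) = 94 − 21.77 = 72.23 dB SPL.
air handling unit: 69 − 20·log₁₀(32.8/2.7) = 69 − 21.69 = 47.31 dB SPL.
Σ 10^(L/10) = 1.748e+07 → L_total = 10·log₁₀(1.748e+07) = 72.43 dB SPL.

72 dB SPL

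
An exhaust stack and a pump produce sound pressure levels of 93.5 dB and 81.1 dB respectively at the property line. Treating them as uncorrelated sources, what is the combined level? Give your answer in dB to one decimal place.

Incoherent sources combine by intensity addition: L_total = 10·log₁₀(Σ 10^(L_i/10)).
Σ 10^(L/10) = 10^(93.5/10) + 10^(81.1/10) = 2.368e+09.
L_total = 10·log₁₀(2.368e+09) = 93.74 dB.

93.7 dB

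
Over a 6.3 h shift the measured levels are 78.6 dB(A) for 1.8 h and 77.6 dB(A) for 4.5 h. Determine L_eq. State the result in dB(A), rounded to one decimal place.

The energy average is taken in the linear domain: L_eq = 10·log₁₀[(Σ tᵢ·10^(Lᵢ/10))/T], T = 6.3 h.
Σ tᵢ·10^(Lᵢ/10) = 1.8·10^(78.6/10) + 4.5·10^(77.6/10) = 3.893e+08.
L_eq = 10·log₁₀(3.893e+08/6.3) = 77.91 dB(A).

77.9 dB(A)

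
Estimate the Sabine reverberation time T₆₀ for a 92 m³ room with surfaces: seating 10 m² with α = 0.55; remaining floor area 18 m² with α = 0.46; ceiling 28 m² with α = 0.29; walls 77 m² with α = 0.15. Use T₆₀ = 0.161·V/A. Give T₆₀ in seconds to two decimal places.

Summing Sᵢαᵢ: 10·0.55 + 18·0.46 + 28·0.29 + 77·0.15 = 33.45 m².
T₆₀ = 0.161·V/A = 0.161·92/33.45 = 0.443 s.

0.44 s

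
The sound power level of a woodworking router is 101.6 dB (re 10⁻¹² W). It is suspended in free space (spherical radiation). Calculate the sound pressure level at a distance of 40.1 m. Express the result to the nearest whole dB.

The power spreads over a sphere of area 4π·r², so L_p = L_w − 10·log₁₀(4π·r²).
4π·r² = 2.021e+04 m², 10·log₁₀ of that is 43.055 dB.
L_p = 101.6 − 43.055 = 58.55 dB.

59 dB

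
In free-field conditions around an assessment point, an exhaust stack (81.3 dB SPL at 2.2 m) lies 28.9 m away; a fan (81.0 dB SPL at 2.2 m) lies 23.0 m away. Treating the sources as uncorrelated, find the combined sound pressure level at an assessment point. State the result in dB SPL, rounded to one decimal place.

Propagate each source to the receiver with L = L_ref − 20·log₁₀(r/r_ref), then add intensities.
exhaust stack: 81.3 − 20·log₁₀(28.9/2.2) = 81.3 − 22.37 = 58.93 dB SPL.
fan: 81.0 − 20·log₁₀(23.0/2.2) = 81.0 − 20.39 = 60.61 dB SPL.
Σ 10^(L/10) = 1.934e+06 → L_total = 10·log₁₀(1.934e+06) = 62.86 dB SPL.

62.9 dB SPL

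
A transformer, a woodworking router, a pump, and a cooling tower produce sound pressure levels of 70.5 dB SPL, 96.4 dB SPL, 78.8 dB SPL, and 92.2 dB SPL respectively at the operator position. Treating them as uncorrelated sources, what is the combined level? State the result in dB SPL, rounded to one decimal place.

97.9 dB SPL

For uncorrelated sources the intensities add, so convert each level to linear form, sum, and take 10·log₁₀ of the total.
Σ 10^(L/10) = 10^(70.5/10) + 10^(96.4/10) + 10^(78.8/10) + 10^(92.2/10) = 6.112e+09.
L_total = 10·log₁₀(6.112e+09) = 97.86 dB SPL.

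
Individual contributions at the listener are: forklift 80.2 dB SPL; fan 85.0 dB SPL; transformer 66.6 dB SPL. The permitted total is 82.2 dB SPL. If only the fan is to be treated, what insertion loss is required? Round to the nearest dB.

7 dB

The untreated sources together contribute 10^(80.2/10) + 10^(66.6/10) = 1.093e+08, i.e. 80.39 dB SPL.
To meet 82.2 dB SPL overall, the treated fan may contribute at most 10^(82.2/10) − 1.093e+08 = 5.667e+07, i.e. 77.53 dB SPL.
Required insertion loss = 85.0 − 77.53 = 7.47 dB.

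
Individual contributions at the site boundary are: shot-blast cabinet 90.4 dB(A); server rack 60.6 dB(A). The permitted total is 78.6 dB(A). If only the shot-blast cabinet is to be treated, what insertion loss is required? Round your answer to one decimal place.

11.9 dB

The untreated sources together contribute 10^(60.6/10) = 1.148e+06, i.e. 60.60 dB(A).
The limit corresponds to 10^(78.6/10) = 7.244e+07; subtracting the fixed part leaves 7.130e+07 for the shot-blast cabinet, i.e. 78.53 dB(A).
Required insertion loss = 90.4 − 78.53 = 11.87 dB.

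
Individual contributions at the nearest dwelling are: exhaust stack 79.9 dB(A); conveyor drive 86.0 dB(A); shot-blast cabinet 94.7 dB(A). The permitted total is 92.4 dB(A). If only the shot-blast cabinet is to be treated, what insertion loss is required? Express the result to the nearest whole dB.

4 dB

Everything except the shot-blast cabinet sums to 10^(79.9/10) + 10^(86.0/10) = 4.958e+08 in linear terms, 86.95 dB(A).
The limit corresponds to 10^(92.4/10) = 1.738e+09; subtracting the fixed part leaves 1.242e+09 for the shot-blast cabinet, i.e. 90.94 dB(A).
So the shot-blast cabinet must be reduced from 94.7 to 90.94 dB(A): IL = 3.76 dB.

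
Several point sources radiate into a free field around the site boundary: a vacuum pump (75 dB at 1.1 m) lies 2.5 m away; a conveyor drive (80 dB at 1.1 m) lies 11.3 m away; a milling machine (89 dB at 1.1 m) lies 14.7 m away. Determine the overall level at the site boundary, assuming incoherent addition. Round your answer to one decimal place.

70.6 dB

Apply inverse-square spreading to bring every level to the receiver, then sum 10^(L/10).
vacuum pump: 75 − 20·log₁₀(2.5/1.1) = 75 − 7.13 = 67.87 dB.
conveyor drive: 80 − 20·log₁₀(11.3/1.1) = 80 − 20.23 = 59.77 dB.
milling machine: 89 − 20·log₁₀(14.7/1.1) = 89 − 22.52 = 66.48 dB.
Σ 10^(L/10) = 1.152e+07 → L_total = 10·log₁₀(1.152e+07) = 70.61 dB.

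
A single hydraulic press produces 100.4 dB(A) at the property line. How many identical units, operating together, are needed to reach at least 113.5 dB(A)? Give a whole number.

21

N identical sources give L₁ + 10·log₁₀ N, so require 10·log₁₀ N ≥ 113.5 − 100.4 = 13.1 dB.
N ≥ 10^(13.1/10) = 20.417, so N = 21.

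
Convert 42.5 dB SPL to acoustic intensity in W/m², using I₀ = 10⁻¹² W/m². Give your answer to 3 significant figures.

1.78e-08 W/m²

L = 10·log₁₀(I/I₀) ⇒ I = I₀·10^(L/10) = 10⁻¹² × 10^4.25.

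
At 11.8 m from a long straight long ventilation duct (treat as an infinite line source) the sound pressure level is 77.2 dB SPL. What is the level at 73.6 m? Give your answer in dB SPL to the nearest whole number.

69 dB SPL

Line-source attenuation: ΔL = 10·log₁₀(r₂/r₁) = 10·log₁₀(73.6/11.8) = 7.950 dB.
L₂ = 77.2 − 10·log₁₀(73.6/11.8) = 77.2 − 7.950 = 69.25 dB SPL.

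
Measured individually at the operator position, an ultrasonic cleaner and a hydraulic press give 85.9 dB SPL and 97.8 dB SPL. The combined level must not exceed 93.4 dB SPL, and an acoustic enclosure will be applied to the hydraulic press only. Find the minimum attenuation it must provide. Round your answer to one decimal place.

5.3 dB

Everything except the hydraulic press sums to 10^(85.9/10) = 3.890e+08 in linear terms, 85.90 dB SPL.
To meet 93.4 dB SPL overall, the treated hydraulic press may contribute at most 10^(93.4/10) − 3.890e+08 = 1.799e+09, i.e. 92.55 dB SPL.
So the hydraulic press must be reduced from 97.8 to 92.55 dB SPL: IL = 5.25 dB.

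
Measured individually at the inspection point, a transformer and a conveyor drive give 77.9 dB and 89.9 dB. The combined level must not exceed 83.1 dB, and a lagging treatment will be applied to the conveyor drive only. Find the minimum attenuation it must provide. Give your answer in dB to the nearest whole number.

The untreated sources together contribute 10^(77.9/10) = 6.166e+07, i.e. 77.90 dB.
The limit corresponds to 10^(83.1/10) = 2.042e+08; subtracting the fixed part leaves 1.425e+08 for the conveyor drive, i.e. 81.54 dB.
So the conveyor drive must be reduced from 89.9 to 81.54 dB: IL = 8.36 dB.

8 dB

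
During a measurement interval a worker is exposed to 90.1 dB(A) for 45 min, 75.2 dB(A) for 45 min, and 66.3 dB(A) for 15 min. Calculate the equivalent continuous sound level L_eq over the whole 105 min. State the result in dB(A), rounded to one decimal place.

Weight each interval's intensity by its duration and average over T = 105 min:
Σ tᵢ·10^(Lᵢ/10) = 45·10^(90.1/10) + 45·10^(75.2/10) + 15·10^(66.3/10) = 4.760e+10.
L_eq = 10·log₁₀(4.760e+10/105) = 86.56 dB(A).

86.6 dB(A)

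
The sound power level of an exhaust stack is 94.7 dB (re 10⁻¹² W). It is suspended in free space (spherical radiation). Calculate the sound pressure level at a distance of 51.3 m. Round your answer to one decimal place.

49.5 dB

L_p = L_w − 10·log₁₀(4π·r²) with r = 51.3 m.
4π·r² = 3.307e+04 m², 10·log₁₀ of that is 45.194 dB.
L_p = 94.7 − 45.194 = 49.51 dB.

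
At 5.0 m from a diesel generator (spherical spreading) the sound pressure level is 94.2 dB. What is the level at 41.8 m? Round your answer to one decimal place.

Spherical spreading from a point source gives a 20·log₁₀(r₂/r₁) drop.
L₂ = 94.2 − 20·log₁₀(41.8/5.0) = 94.2 − 18.444 = 75.76 dB.

75.8 dB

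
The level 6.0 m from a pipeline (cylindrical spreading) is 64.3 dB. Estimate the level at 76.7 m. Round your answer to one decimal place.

53.2 dB

Cylindrical spreading from a line source gives a 10·log₁₀(r₂/r₁) drop.
L₂ = 64.3 − 10·log₁₀(76.7/6.0) = 64.3 − 11.066 = 53.23 dB.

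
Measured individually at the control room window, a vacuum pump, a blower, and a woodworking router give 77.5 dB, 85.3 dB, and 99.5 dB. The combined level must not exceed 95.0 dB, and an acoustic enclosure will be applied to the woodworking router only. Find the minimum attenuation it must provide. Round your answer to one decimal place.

Everything except the woodworking router sums to 10^(77.5/10) + 10^(85.3/10) = 3.951e+08 in linear terms, 85.97 dB.
The limit corresponds to 10^(95.0/10) = 3.162e+09; subtracting the fixed part leaves 2.767e+09 for the woodworking router, i.e. 94.42 dB.
Required insertion loss = 99.5 − 94.42 = 5.08 dB.

5.1 dB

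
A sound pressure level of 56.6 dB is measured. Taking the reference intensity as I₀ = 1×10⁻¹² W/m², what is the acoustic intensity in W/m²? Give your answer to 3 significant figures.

4.57e-07 W/m²

I = I₀·10^(L/10) = 10⁻¹² × 10^(56.6/10) = 10^(-6.340).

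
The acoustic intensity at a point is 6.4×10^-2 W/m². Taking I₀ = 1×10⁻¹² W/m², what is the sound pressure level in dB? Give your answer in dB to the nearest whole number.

Dividing by I₀ shifts the exponent by 12: I/I₀ = 6.4×10^10.
L = 10·(0.8062 + 10) = 108.06 dB.

108 dB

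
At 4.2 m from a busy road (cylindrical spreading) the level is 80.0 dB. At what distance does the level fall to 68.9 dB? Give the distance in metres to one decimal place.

54.1 m

The 11.1 dB drop corresponds to a distance ratio of 10^(11.1/10) for a line source.
r₂ = 4.2·10^((80.0−68.9)/10) = 4.2·10^(11.1/10) = 54.11 m.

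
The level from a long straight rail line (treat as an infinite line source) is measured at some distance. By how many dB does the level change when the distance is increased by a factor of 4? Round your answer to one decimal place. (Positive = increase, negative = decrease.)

-6.0 dB

A line source loses 3 dB per doubling of distance; generally ΔL = −10·log₁₀(r₂/r₁).
ΔL = −10·log₁₀(4) = -6.02 dB.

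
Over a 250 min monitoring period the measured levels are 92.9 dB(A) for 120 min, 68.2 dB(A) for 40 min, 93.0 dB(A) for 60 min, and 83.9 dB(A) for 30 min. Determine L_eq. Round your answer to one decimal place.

L_eq = 10·log₁₀[(1/T)·Σ tᵢ·10^(Lᵢ/10)] with T = 250 min.
Σ tᵢ·10^(Lᵢ/10) = 120·10^(92.9/10) + 40·10^(68.2/10) + 60·10^(93.0/10) + 30·10^(83.9/10) = 3.613e+11.
L_eq = 10·log₁₀(3.613e+11/250) = 91.60 dB(A).

91.6 dB(A)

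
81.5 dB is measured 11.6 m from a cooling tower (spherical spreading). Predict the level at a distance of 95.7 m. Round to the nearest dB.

63 dB

For a point source, L₂ = L₁ − 20·log₁₀(r₂/r₁).
L₂ = 81.5 − 20·log₁₀(95.7/11.6) = 81.5 − 18.329 = 63.17 dB.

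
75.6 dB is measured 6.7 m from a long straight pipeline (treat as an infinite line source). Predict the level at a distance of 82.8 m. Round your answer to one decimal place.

64.7 dB

Line-source attenuation: ΔL = 10·log₁₀(r₂/r₁) = 10·log₁₀(82.8/6.7) = 10.920 dB.
L₂ = 75.6 − 10·log₁₀(82.8/6.7) = 75.6 − 10.920 = 64.68 dB.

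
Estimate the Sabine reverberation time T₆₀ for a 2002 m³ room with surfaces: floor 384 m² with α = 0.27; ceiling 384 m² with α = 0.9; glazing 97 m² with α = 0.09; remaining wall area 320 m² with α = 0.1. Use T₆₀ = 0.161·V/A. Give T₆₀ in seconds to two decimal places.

0.66 s

Total absorption A = 384·0.27 + 384·0.9 + 97·0.09 + 320·0.1 = 490.01 m² sabins.
T₆₀ = 0.161 × 2002 / 490.01 = 0.658 s.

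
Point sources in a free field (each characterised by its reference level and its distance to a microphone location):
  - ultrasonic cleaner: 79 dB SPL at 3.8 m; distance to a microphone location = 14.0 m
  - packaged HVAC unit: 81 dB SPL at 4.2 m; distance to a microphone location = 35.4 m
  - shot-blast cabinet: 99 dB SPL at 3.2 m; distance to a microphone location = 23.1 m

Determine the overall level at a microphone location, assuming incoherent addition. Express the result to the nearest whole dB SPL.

Propagate each source to the receiver with L = L_ref − 20·log₁₀(r/r_ref), then add intensities.
ultrasonic cleaner: 79 − 20·log₁₀(14.0/3.8) = 79 − 11.33 = 67.67 dB SPL.
packaged HVAC unit: 81 − 20·log₁₀(35.4/4.2) = 81 − 18.52 = 62.48 dB SPL.
shot-blast cabinet: 99 − 20·log₁₀(23.1/3.2) = 99 − 17.17 = 81.83 dB SPL.
Σ 10^(L/10) = 1.601e+08 → L_total = 10·log₁₀(1.601e+08) = 82.04 dB SPL.

82 dB SPL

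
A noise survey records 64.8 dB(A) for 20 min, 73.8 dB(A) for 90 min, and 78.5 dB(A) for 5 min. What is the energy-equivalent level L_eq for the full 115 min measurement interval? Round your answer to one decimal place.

73.5 dB(A)

The energy average is taken in the linear domain: L_eq = 10·log₁₀[(Σ tᵢ·10^(Lᵢ/10))/T], T = 115 min.
Σ tᵢ·10^(Lᵢ/10) = 20·10^(64.8/10) + 90·10^(73.8/10) + 5·10^(78.5/10) = 2.573e+09.
L_eq = 10·log₁₀(2.573e+09/115) = 73.50 dB(A).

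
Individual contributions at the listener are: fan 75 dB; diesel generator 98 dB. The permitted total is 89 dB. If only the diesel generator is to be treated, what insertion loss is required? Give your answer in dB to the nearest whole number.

The untreated sources together contribute 10^(75/10) = 3.162e+07, i.e. 75.00 dB.
To meet 89 dB overall, the treated diesel generator may contribute at most 10^(89/10) − 3.162e+07 = 7.627e+08, i.e. 88.82 dB.
Required insertion loss = 98 − 88.82 = 9.18 dB.

9 dB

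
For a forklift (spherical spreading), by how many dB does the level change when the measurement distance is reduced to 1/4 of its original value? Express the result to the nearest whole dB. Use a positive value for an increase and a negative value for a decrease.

+12 dB

Point-source spreading: ΔL = −20·log₁₀(r₂/r₁).
ΔL = −20·log₁₀(0.25) = +12.04 dB.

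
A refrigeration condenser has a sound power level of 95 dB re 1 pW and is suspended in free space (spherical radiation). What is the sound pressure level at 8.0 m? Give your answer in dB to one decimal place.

The power spreads over a sphere of area 4π·r², so L_p = L_w − 10·log₁₀(4π·r²).
4π·r² = 804.2 m², 10·log₁₀ of that is 29.054 dB.
L_p = 95 − 29.054 = 65.95 dB.

65.9 dB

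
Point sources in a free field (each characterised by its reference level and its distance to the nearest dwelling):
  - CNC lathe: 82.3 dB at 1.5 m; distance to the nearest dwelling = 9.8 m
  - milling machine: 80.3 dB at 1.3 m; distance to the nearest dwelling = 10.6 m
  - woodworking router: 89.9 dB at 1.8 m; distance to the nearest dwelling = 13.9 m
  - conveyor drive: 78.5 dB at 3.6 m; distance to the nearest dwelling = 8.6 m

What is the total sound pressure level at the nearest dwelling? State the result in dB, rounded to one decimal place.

75.4 dB

Apply inverse-square spreading to bring every level to the receiver, then sum 10^(L/10).
CNC lathe: 82.3 − 20·log₁₀(9.8/1.5) = 82.3 − 16.30 = 66.00 dB.
milling machine: 80.3 − 20·log₁₀(10.6/1.3) = 80.3 − 18.23 = 62.07 dB.
woodworking router: 89.9 − 20·log₁₀(13.9/1.8) = 89.9 − 17.75 = 72.15 dB.
conveyor drive: 78.5 − 20·log₁₀(8.6/3.6) = 78.5 − 7.56 = 70.94 dB.
Σ 10^(L/10) = 3.438e+07 → L_total = 10·log₁₀(3.438e+07) = 75.36 dB.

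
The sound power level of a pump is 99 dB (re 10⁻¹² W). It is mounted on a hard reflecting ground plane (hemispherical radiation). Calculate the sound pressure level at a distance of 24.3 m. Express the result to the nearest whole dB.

The power spreads over a hemisphere of area 2π·r², so L_p = L_w − 10·log₁₀(2π·r²).
2π·r² = 3710 m², 10·log₁₀ of that is 35.694 dB.
L_p = 99 − 35.694 = 63.31 dB.

63 dB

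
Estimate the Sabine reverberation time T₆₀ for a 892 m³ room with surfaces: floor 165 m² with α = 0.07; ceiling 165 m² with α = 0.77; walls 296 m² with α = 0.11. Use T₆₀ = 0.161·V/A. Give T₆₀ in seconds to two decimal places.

0.84 s

Summing Sᵢαᵢ: 165·0.07 + 165·0.77 + 296·0.11 = 171.16 m².
T₆₀ = 0.161 × 892 / 171.16 = 0.839 s.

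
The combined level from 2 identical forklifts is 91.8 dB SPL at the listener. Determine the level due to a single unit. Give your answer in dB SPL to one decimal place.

88.8 dB SPL

Dividing the total intensity by 2 lowers the level by 10·log₁₀ 2 = 3.010 dB: L₁ = 91.8 − 3.010.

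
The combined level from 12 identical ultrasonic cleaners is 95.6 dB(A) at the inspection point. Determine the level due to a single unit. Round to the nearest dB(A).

Dividing the total intensity by 12 lowers the level by 10·log₁₀ 12 = 10.792 dB: L₁ = 95.6 − 10.792.

85 dB(A)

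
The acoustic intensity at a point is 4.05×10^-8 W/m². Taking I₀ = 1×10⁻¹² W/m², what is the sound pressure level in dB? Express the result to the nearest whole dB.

46 dB

I/I₀ = 4.05×10^-8/10⁻¹² = 4.05×10^4, and L = 10·log₁₀(I/I₀).
L = 10·(0.6075 + 4) = 46.07 dB.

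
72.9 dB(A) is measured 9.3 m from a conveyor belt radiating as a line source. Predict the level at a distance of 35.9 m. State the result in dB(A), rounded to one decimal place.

For a line source, L₂ = L₁ − 10·log₁₀(r₂/r₁).
L₂ = 72.9 − 10·log₁₀(35.9/9.3) = 72.9 − 5.866 = 67.03 dB(A).

67.0 dB(A)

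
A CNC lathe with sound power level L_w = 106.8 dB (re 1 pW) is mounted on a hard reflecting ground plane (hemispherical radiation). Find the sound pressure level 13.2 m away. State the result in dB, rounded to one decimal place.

76.4 dB

L_p = L_w − 10·log₁₀(2π·r²) with r = 13.2 m.
2π·r² = 1095 m², 10·log₁₀ of that is 30.393 dB.
L_p = 106.8 − 30.393 = 76.41 dB.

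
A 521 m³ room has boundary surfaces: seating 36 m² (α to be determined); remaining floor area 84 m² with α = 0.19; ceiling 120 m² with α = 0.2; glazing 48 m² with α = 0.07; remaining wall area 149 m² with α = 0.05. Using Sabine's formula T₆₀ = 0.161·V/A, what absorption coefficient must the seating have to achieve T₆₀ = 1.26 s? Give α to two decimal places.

0.44

From T₆₀ = 0.161·V/A, the target T₆₀ = 1.26 s needs A = 0.161·521/1.26 = 66.57 m².
Absorption from the other surfaces = 84·0.19 + 120·0.2 + 48·0.07 + 149·0.05 = 50.77 m², so the seating must supply 15.80 m² over 36 m².
α = 15.80/36 = 0.439.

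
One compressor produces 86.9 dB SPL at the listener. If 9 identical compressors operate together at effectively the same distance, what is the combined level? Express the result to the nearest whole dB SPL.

96 dB SPL

L_total = L₁ + 10·log₁₀ N for N identical incoherent sources.
L_total = 86.9 + 10·log₁₀(9) = 86.9 + 9.542 = 96.44 dB SPL.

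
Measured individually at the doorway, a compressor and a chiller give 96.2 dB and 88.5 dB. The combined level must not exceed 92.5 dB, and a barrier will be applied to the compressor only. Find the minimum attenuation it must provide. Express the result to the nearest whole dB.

Everything except the compressor sums to 10^(88.5/10) = 7.079e+08 in linear terms, 88.50 dB.
To meet 92.5 dB overall, the treated compressor may contribute at most 10^(92.5/10) − 7.079e+08 = 1.070e+09, i.e. 90.30 dB.
So the compressor must be reduced from 96.2 to 90.30 dB: IL = 5.90 dB.

6 dB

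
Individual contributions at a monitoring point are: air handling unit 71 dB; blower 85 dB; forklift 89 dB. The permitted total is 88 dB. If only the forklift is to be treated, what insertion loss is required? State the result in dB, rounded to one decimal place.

Everything except the forklift sums to 10^(71/10) + 10^(85/10) = 3.288e+08 in linear terms, 85.17 dB.
To meet 88 dB overall, the treated forklift may contribute at most 10^(88/10) − 3.288e+08 = 3.021e+08, i.e. 84.80 dB.
Required insertion loss = 89 − 84.80 = 4.20 dB.

4.2 dB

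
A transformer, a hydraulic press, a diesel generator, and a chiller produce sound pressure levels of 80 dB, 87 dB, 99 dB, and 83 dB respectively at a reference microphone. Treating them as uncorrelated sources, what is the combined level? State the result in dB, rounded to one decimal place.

99.4 dB

Incoherent sources combine by intensity addition: L_total = 10·log₁₀(Σ 10^(L_i/10)).
Σ 10^(L/10) = 10^(80/10) + 10^(87/10) + 10^(99/10) + 10^(83/10) = 8.744e+09.
L_total = 10·log₁₀(8.744e+09) = 99.42 dB.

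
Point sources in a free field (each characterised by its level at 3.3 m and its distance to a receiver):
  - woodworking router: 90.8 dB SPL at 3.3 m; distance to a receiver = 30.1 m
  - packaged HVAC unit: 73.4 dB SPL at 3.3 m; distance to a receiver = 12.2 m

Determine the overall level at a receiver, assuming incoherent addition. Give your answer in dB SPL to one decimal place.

72.1 dB SPL

Propagate each source to the receiver with L = L_ref − 20·log₁₀(r/r_ref), then add intensities.
woodworking router: 90.8 − 20·log₁₀(30.1/3.3) = 90.8 − 19.20 = 71.60 dB SPL.
packaged HVAC unit: 73.4 − 20·log₁₀(12.2/3.3) = 73.4 − 11.36 = 62.04 dB SPL.
Σ 10^(L/10) = 1.605e+07 → L_total = 10·log₁₀(1.605e+07) = 72.06 dB SPL.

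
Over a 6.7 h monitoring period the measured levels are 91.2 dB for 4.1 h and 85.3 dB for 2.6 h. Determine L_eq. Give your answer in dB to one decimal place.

89.7 dB

The energy average is taken in the linear domain: L_eq = 10·log₁₀[(Σ tᵢ·10^(Lᵢ/10))/T], T = 6.7 h.
Σ tᵢ·10^(Lᵢ/10) = 4.1·10^(91.2/10) + 2.6·10^(85.3/10) = 6.286e+09.
L_eq = 10·log₁₀(6.286e+09/6.7) = 89.72 dB.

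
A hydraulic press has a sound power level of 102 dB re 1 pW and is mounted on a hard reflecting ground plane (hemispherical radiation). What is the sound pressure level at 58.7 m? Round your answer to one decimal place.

58.6 dB

The power spreads over a hemisphere of area 2π·r², so L_p = L_w − 10·log₁₀(2π·r²).
2π·r² = 2.165e+04 m², 10·log₁₀ of that is 43.355 dB.
L_p = 102 − 43.355 = 58.65 dB.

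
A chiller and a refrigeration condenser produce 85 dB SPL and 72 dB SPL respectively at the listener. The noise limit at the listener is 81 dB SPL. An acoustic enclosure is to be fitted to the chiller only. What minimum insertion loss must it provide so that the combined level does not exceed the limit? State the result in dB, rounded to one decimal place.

The untreated sources together contribute 10^(72/10) = 1.585e+07, i.e. 72.00 dB SPL.
To meet 81 dB SPL overall, the treated chiller may contribute at most 10^(81/10) − 1.585e+07 = 1.100e+08, i.e. 80.42 dB SPL.
So the chiller must be reduced from 85 to 80.42 dB SPL: IL = 4.58 dB.

4.6 dB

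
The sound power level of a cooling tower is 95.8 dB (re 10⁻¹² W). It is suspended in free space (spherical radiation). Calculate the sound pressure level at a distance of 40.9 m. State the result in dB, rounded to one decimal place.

L_p = L_w − 10·log₁₀(4π·r²) with r = 40.9 m.
4π·r² = 2.102e+04 m², 10·log₁₀ of that is 43.227 dB.
L_p = 95.8 − 43.227 = 52.57 dB.

52.6 dB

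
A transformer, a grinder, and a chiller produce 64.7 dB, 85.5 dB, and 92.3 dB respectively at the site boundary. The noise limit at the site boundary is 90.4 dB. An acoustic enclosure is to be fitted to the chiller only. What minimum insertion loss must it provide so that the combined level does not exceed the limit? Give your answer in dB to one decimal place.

3.6 dB

Everything except the chiller sums to 10^(64.7/10) + 10^(85.5/10) = 3.578e+08 in linear terms, 85.54 dB.
To meet 90.4 dB overall, the treated chiller may contribute at most 10^(90.4/10) − 3.578e+08 = 7.387e+08, i.e. 88.68 dB.
So the chiller must be reduced from 92.3 to 88.68 dB: IL = 3.62 dB.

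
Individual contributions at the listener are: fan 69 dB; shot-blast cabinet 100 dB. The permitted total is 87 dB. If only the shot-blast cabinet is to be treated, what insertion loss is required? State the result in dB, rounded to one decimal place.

Everything except the shot-blast cabinet sums to 10^(69/10) = 7.943e+06 in linear terms, 69.00 dB.
To meet 87 dB overall, the treated shot-blast cabinet may contribute at most 10^(87/10) − 7.943e+06 = 4.932e+08, i.e. 86.93 dB.
Required insertion loss = 100 − 86.93 = 13.07 dB.

13.1 dB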